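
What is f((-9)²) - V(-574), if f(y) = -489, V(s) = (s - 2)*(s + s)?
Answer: -661737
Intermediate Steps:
V(s) = 2*s*(-2 + s) (V(s) = (-2 + s)*(2*s) = 2*s*(-2 + s))
f((-9)²) - V(-574) = -489 - 2*(-574)*(-2 - 574) = -489 - 2*(-574)*(-576) = -489 - 1*661248 = -489 - 661248 = -661737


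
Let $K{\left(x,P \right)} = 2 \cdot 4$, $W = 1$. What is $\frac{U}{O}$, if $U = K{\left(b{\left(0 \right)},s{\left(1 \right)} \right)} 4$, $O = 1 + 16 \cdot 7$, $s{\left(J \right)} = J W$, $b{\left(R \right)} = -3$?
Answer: $\frac{32}{113} \approx 0.28319$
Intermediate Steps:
$s{\left(J \right)} = J$ ($s{\left(J \right)} = J 1 = J$)
$K{\left(x,P \right)} = 8$
$O = 113$ ($O = 1 + 112 = 113$)
$U = 32$ ($U = 8 \cdot 4 = 32$)
$\frac{U}{O} = \frac{32}{113}$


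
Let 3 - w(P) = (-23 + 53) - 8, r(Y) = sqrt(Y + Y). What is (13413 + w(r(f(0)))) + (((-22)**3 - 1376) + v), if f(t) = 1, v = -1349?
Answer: 21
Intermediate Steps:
r(Y) = sqrt(2)*sqrt(Y) (r(Y) = sqrt(2*Y) = sqrt(2)*sqrt(Y))
w(P) = -19 (w(P) = 3 - ((-23 + 53) - 8) = 3 - (30 - 8) = 3 - 1*22 = 3 - 22 = -19)
(13413 + w(r(f(0)))) + (((-22)**3 - 1376) + v) = (13413 - 19) + (((-22)**3 - 1376) - 1349) = 13394 + ((-10648 - 1376) - 1349) = 13394 + (-12024 - 1349) = 13394 - 13373 = 21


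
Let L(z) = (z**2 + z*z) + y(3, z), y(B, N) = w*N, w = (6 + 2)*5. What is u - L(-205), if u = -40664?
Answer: -116514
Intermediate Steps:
w = 40 (w = 8*5 = 40)
y(B, N) = 40*N
L(z) = 2*z**2 + 40*z (L(z) = (z**2 + z*z) + 40*z = (z**2 + z**2) + 40*z = 2*z**2 + 40*z)
u - L(-205) = -40664 - 2*(-205)*(20 - 205) = -40664 - 2*(-205)*(-185) = -40664 - 1*75850 = -40664 - 75850 = -116514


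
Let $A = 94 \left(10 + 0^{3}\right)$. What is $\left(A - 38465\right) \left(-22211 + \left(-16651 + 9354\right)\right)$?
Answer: $1107287700$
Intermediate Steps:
$A = 940$ ($A = 94 \left(10 + 0\right) = 94 \cdot 10 = 940$)
$\left(A - 38465\right) \left(-22211 + \left(-16651 + 9354\right)\right) = \left(940 - 38465\right) \left(-22211 + \left(-16651 + 9354\right)\right) = \left(940 - 38465\right) \left(-22211 - 7297\right) = \left(940 - 38465\right) \left(-29508\right) = \left(-37525\right) \left(-29508\right) = 1107287700$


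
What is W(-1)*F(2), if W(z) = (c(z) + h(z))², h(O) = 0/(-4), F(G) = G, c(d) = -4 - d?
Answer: 18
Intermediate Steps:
h(O) = 0 (h(O) = 0*(-¼) = 0)
W(z) = (-4 - z)² (W(z) = ((-4 - z) + 0)² = (-4 - z)²)
W(-1)*F(2) = (4 - 1)²*2 = 3²*2 = 9*2 = 18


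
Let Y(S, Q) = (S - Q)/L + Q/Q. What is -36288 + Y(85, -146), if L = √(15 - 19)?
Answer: -36287 - 231*I/2 ≈ -36287.0 - 115.5*I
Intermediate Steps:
L = 2*I (L = √(-4) = 2*I ≈ 2.0*I)
Y(S, Q) = 1 - I*(S - Q)/2 (Y(S, Q) = (S - Q)/((2*I)) + Q/Q = (S - Q)*(-I/2) + 1 = -I*(S - Q)/2 + 1 = 1 - I*(S - Q)/2)
-36288 + Y(85, -146) = -36288 + I*(-146 - 1*85 - 2*I)/2 = -36288 + I*(-146 - 85 - 2*I)/2 = -36288 + I*(-231 - 2*I)/2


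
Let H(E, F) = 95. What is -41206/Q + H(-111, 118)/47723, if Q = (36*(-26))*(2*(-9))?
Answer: -75572053/30924504 ≈ -2.4438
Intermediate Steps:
Q = 16848 (Q = -936*(-18) = 16848)
-41206/Q + H(-111, 118)/47723 = -41206/16848 + 95/47723 = -41206*1/16848 + 95*(1/47723) = -20603/8424 + 95/47723 = -75572053/30924504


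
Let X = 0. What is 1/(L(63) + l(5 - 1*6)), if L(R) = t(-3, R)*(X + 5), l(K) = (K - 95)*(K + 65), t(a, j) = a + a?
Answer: -1/6174 ≈ -0.00016197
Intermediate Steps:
t(a, j) = 2*a
l(K) = (-95 + K)*(65 + K)
L(R) = -30 (L(R) = (2*(-3))*(0 + 5) = -6*5 = -30)
1/(L(63) + l(5 - 1*6)) = 1/(-30 + (-6175 + (5 - 1*6)² - 30*(5 - 1*6))) = 1/(-30 + (-6175 + (5 - 6)² - 30*(5 - 6))) = 1/(-30 + (-6175 + (-1)² - 30*(-1))) = 1/(-30 + (-6175 + 1 + 30)) = 1/(-30 - 6144) = 1/(-6174) = -1/6174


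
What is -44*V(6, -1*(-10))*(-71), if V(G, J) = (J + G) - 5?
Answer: 34364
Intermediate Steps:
V(G, J) = -5 + G + J (V(G, J) = (G + J) - 5 = -5 + G + J)
-44*V(6, -1*(-10))*(-71) = -44*(-5 + 6 - 1*(-10))*(-71) = -44*(-5 + 6 + 10)*(-71) = -44*11*(-71) = -484*(-71) = 34364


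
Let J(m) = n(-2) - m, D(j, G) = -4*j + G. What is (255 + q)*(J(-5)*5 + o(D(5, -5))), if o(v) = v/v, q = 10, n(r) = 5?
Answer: 13515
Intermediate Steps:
D(j, G) = G - 4*j
o(v) = 1
J(m) = 5 - m
(255 + q)*(J(-5)*5 + o(D(5, -5))) = (255 + 10)*((5 - 1*(-5))*5 + 1) = 265*((5 + 5)*5 + 1) = 265*(10*5 + 1) = 265*(50 + 1) = 265*51 = 13515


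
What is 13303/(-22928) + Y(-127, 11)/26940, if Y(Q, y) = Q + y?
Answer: -90260617/154420080 ≈ -0.58451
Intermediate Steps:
13303/(-22928) + Y(-127, 11)/26940 = 13303/(-22928) + (-127 + 11)/26940 = 13303*(-1/22928) - 116*1/26940 = -13303/22928 - 29/6735 = -90260617/154420080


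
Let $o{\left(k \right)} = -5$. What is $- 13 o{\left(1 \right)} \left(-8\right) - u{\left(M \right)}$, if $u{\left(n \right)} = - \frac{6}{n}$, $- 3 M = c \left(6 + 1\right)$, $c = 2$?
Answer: $- \frac{3649}{7} \approx -521.29$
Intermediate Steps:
$M = - \frac{14}{3}$ ($M = - \frac{2 \left(6 + 1\right)}{3} = - \frac{2 \cdot 7}{3} = \left(- \frac{1}{3}\right) 14 = - \frac{14}{3} \approx -4.6667$)
$- 13 o{\left(1 \right)} \left(-8\right) - u{\left(M \right)} = \left(-13\right) \left(-5\right) \left(-8\right) - - \frac{6}{- \frac{14}{3}} = 65 \left(-8\right) - \left(-6\right) \left(- \frac{3}{14}\right) = -520 - \frac{9}{7} = - \frac{3649}{7}$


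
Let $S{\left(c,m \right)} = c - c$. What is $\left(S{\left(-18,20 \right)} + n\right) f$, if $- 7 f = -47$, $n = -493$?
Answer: $- \frac{23171}{7} \approx -3310.1$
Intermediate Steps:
$S{\left(c,m \right)} = 0$
$f = \frac{47}{7}$ ($f = \left(- \frac{1}{7}\right) \left(-47\right) = \frac{47}{7} \approx 6.7143$)
$\left(S{\left(-18,20 \right)} + n\right) f = \left(0 - 493\right) \frac{47}{7} = \left(-493\right) \frac{47}{7} = - \frac{23171}{7}$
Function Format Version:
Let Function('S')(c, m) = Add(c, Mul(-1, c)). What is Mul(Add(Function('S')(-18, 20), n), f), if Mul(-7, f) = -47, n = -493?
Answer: Rational(-23171, 7) ≈ -3310.1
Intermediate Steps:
Function('S')(c, m) = 0
f = Rational(47, 7) (f = Mul(Rational(-1, 7), -47) = Rational(47, 7) ≈ 6.7143)
Mul(Add(Function('S')(-18, 20), n), f) = Mul(Add(0, -493), Rational(47, 7)) = Mul(-493, Rational(47, 7)) = Rational(-23171, 7)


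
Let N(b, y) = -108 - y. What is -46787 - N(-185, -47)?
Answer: -46726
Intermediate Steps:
-46787 - N(-185, -47) = -46787 - (-108 - 1*(-47)) = -46787 - (-108 + 47) = -46787 - 1*(-61) = -46787 + 61 = -46726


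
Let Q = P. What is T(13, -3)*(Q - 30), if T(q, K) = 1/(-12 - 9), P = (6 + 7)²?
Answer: -139/21 ≈ -6.6190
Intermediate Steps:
P = 169 (P = 13² = 169)
T(q, K) = -1/21 (T(q, K) = 1/(-21) = -1/21)
Q = 169
T(13, -3)*(Q - 30) = -(169 - 30)/21 = -1/21*139 = -139/21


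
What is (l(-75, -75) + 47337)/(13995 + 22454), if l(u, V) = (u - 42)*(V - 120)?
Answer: 70152/36449 ≈ 1.9247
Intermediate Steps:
l(u, V) = (-120 + V)*(-42 + u) (l(u, V) = (-42 + u)*(-120 + V) = (-120 + V)*(-42 + u))
(l(-75, -75) + 47337)/(13995 + 22454) = ((5040 - 120*(-75) - 42*(-75) - 75*(-75)) + 47337)/(13995 + 22454) = ((5040 + 9000 + 3150 + 5625) + 47337)/36449 = (22815 + 47337)*(1/36449) = 70152*(1/36449) = 70152/36449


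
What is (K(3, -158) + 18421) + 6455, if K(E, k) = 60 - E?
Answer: 24933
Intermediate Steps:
(K(3, -158) + 18421) + 6455 = ((60 - 1*3) + 18421) + 6455 = ((60 - 3) + 18421) + 6455 = (57 + 18421) + 6455 = 18478 + 6455 = 24933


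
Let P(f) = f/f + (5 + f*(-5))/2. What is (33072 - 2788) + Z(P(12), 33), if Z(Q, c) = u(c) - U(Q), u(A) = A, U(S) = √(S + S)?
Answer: 30317 - I*√53 ≈ 30317.0 - 7.2801*I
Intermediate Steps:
U(S) = √2*√S (U(S) = √(2*S) = √2*√S)
P(f) = 7/2 - 5*f/2 (P(f) = 1 + (5 - 5*f)*(½) = 1 + (5/2 - 5*f/2) = 7/2 - 5*f/2)
Z(Q, c) = c - √2*√Q
(33072 - 2788) + Z(P(12), 33) = (33072 - 2788) + (33 - √2*√(7/2 - 5/2*12)) = 30284 + (33 - √2*√(7/2 - 30)) = 30284 + (33 - √2*√(-53/2)) = 30284 + (33 - √2*I*√106/2) = 30284 + (33 - I*√53) = 30317 - I*√53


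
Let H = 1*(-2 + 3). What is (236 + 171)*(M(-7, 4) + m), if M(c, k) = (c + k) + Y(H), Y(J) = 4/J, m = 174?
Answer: 71225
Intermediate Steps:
H = 1 (H = 1*1 = 1)
M(c, k) = 4 + c + k (M(c, k) = (c + k) + 4/1 = (c + k) + 4*1 = (c + k) + 4 = 4 + c + k)
(236 + 171)*(M(-7, 4) + m) = (236 + 171)*((4 - 7 + 4) + 174) = 407*(1 + 174) = 407*175 = 71225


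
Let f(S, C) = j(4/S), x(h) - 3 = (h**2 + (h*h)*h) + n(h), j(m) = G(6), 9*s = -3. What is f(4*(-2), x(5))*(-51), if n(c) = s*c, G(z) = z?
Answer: -306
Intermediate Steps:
s = -1/3 (s = (1/9)*(-3) = -1/3 ≈ -0.33333)
n(c) = -c/3
j(m) = 6
x(h) = 3 + h**2 + h**3 - h/3 (x(h) = 3 + ((h**2 + (h*h)*h) - h/3) = 3 + ((h**2 + h**2*h) - h/3) = 3 + ((h**2 + h**3) - h/3) = 3 + (h**2 + h**3 - h/3) = 3 + h**2 + h**3 - h/3)
f(S, C) = 6
f(4*(-2), x(5))*(-51) = 6*(-51) = -306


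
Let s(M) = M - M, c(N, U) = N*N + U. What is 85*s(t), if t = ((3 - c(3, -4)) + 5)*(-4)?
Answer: 0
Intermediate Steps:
c(N, U) = U + N² (c(N, U) = N² + U = U + N²)
t = -12 (t = ((3 - (-4 + 3²)) + 5)*(-4) = ((3 - (-4 + 9)) + 5)*(-4) = ((3 - 1*5) + 5)*(-4) = ((3 - 5) + 5)*(-4) = (-2 + 5)*(-4) = 3*(-4) = -12)
s(M) = 0
85*s(t) = 85*0 = 0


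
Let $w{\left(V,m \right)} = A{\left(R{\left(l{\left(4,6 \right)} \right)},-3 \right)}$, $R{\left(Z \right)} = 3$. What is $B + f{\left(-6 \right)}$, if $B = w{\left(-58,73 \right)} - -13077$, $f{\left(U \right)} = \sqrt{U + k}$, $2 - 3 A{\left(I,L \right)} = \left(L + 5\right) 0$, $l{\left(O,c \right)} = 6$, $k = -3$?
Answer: $\frac{39233}{3} + 3 i \approx 13078.0 + 3.0 i$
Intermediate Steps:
$A{\left(I,L \right)} = \frac{2}{3}$ ($A{\left(I,L \right)} = \frac{2}{3} - \frac{\left(L + 5\right) 0}{3} = \frac{2}{3} - \frac{\left(5 + L\right) 0}{3} = \frac{2}{3} - 0 = \frac{2}{3} + 0 = \frac{2}{3}$)
$w{\left(V,m \right)} = \frac{2}{3}$
$f{\left(U \right)} = \sqrt{-3 + U}$ ($f{\left(U \right)} = \sqrt{U - 3} = \sqrt{-3 + U}$)
$B = \frac{39233}{3}$ ($B = \frac{2}{3} - -13077 = \frac{2}{3} + 13077 = \frac{39233}{3} \approx 13078.0$)
$B + f{\left(-6 \right)} = \frac{39233}{3} + \sqrt{-3 - 6} = \frac{39233}{3} + \sqrt{-9} = \frac{39233}{3} + 3 i$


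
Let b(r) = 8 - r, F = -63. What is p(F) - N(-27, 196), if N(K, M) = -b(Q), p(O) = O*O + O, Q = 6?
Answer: 3908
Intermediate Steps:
p(O) = O + O² (p(O) = O² + O = O + O²)
N(K, M) = -2 (N(K, M) = -(8 - 1*6) = -(8 - 6) = -1*2 = -2)
p(F) - N(-27, 196) = -63*(1 - 63) - 1*(-2) = -63*(-62) + 2 = 3906 + 2 = 3908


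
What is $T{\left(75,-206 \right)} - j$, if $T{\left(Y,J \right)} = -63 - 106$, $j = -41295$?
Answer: $41126$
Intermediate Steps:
$T{\left(Y,J \right)} = -169$ ($T{\left(Y,J \right)} = -63 - 106 = -169$)
$T{\left(75,-206 \right)} - j = -169 - -41295 = -169 + 41295 = 41126$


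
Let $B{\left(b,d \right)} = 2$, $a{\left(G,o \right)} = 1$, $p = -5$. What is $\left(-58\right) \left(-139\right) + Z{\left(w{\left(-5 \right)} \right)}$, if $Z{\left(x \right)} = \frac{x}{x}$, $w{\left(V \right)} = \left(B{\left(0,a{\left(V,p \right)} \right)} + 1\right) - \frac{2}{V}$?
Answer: $8063$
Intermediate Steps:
$w{\left(V \right)} = 3 - \frac{2}{V}$ ($w{\left(V \right)} = \left(2 + 1\right) - \frac{2}{V} = 3 - \frac{2}{V}$)
$Z{\left(x \right)} = 1$
$\left(-58\right) \left(-139\right) + Z{\left(w{\left(-5 \right)} \right)} = \left(-58\right) \left(-139\right) + 1 = 8062 + 1 = 8063$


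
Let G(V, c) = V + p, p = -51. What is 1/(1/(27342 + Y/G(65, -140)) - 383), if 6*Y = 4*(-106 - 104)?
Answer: -27332/10468155 ≈ -0.0026110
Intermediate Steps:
G(V, c) = -51 + V (G(V, c) = V - 51 = -51 + V)
Y = -140 (Y = (4*(-106 - 104))/6 = (4*(-210))/6 = (1/6)*(-840) = -140)
1/(1/(27342 + Y/G(65, -140)) - 383) = 1/(1/(27342 - 140/(-51 + 65)) - 383) = 1/(1/(27342 - 140/14) - 383) = 1/(1/(27342 - 140*1/14) - 383) = 1/(1/(27342 - 10) - 383) = 1/(1/27332 - 383) = 1/(-10468155/27332) = -27332/10468155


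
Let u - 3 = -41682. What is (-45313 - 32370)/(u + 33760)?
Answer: 77683/7919 ≈ 9.8097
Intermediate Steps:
u = -41679 (u = 3 - 41682 = -41679)
(-45313 - 32370)/(u + 33760) = (-45313 - 32370)/(-41679 + 33760) = -77683/(-7919) = -77683*(-1/7919) = 77683/7919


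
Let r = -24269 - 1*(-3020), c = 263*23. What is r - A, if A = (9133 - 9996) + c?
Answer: -26435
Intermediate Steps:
c = 6049
r = -21249 (r = -24269 + 3020 = -21249)
A = 5186 (A = (9133 - 9996) + 6049 = -863 + 6049 = 5186)
r - A = -21249 - 1*5186 = -21249 - 5186 = -26435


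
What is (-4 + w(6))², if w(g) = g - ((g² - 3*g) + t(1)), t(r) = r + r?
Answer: 324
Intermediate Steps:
t(r) = 2*r
w(g) = -2 - g² + 4*g (w(g) = g - ((g² - 3*g) + 2*1) = g - ((g² - 3*g) + 2) = g - (2 + g² - 3*g) = g + (-2 - g² + 3*g) = -2 - g² + 4*g)
(-4 + w(6))² = (-4 + (-2 - 1*6² + 4*6))² = (-4 + (-2 - 1*36 + 24))² = (-4 + (-2 - 36 + 24))² = (-4 - 14)² = (-18)² = 324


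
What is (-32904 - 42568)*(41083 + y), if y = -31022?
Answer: -759323792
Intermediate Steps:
(-32904 - 42568)*(41083 + y) = (-32904 - 42568)*(41083 - 31022) = -75472*10061 = -759323792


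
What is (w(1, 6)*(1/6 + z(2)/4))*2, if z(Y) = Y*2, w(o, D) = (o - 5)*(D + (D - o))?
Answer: -308/3 ≈ -102.67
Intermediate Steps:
w(o, D) = (-5 + o)*(-o + 2*D)
z(Y) = 2*Y
(w(1, 6)*(1/6 + z(2)/4))*2 = ((-1*1**2 - 10*6 + 5*1 + 2*6*1)*(1/6 + (2*2)/4))*2 = ((-1*1 - 60 + 5 + 12)*(1*(1/6) + 4*(1/4)))*2 = ((-1 - 60 + 5 + 12)*(1/6 + 1))*2 = -44*7/6*2 = -154/3*2 = -308/3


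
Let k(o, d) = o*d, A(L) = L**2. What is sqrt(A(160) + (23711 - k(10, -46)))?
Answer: sqrt(49771) ≈ 223.09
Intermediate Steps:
k(o, d) = d*o
sqrt(A(160) + (23711 - k(10, -46))) = sqrt(160**2 + (23711 - (-46)*10)) = sqrt(25600 + (23711 - 1*(-460))) = sqrt(25600 + (23711 + 460)) = sqrt(25600 + 24171) = sqrt(49771)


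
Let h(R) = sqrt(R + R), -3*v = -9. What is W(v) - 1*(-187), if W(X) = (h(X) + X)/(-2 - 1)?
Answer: 186 - sqrt(6)/3 ≈ 185.18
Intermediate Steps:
v = 3 (v = -1/3*(-9) = 3)
h(R) = sqrt(2)*sqrt(R) (h(R) = sqrt(2*R) = sqrt(2)*sqrt(R))
W(X) = -X/3 - sqrt(2)*sqrt(X)/3 (W(X) = (sqrt(2)*sqrt(X) + X)/(-2 - 1) = (X + sqrt(2)*sqrt(X))/(-3) = (X + sqrt(2)*sqrt(X))*(-1/3) = -X/3 - sqrt(2)*sqrt(X)/3)
W(v) - 1*(-187) = (-1/3*3 - sqrt(2)*sqrt(3)/3) - 1*(-187) = (-1 - sqrt(6)/3) + 187 = 186 - sqrt(6)/3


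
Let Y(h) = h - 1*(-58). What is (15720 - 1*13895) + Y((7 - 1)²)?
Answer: 1919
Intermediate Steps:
Y(h) = 58 + h (Y(h) = h + 58 = 58 + h)
(15720 - 1*13895) + Y((7 - 1)²) = (15720 - 1*13895) + (58 + (7 - 1)²) = (15720 - 13895) + (58 + 6²) = 1825 + (58 + 36) = 1825 + 94 = 1919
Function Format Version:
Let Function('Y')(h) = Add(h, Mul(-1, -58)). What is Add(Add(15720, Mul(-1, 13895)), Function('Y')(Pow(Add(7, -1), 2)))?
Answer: 1919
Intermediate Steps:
Function('Y')(h) = Add(58, h) (Function('Y')(h) = Add(h, 58) = Add(58, h))
Add(Add(15720, Mul(-1, 13895)), Function('Y')(Pow(Add(7, -1), 2))) = Add(Add(15720, Mul(-1, 13895)), Add(58, Pow(Add(7, -1), 2))) = Add(Add(15720, -13895), Add(58, Pow(6, 2))) = Add(1825, Add(58, 36)) = Add(1825, 94) = 1919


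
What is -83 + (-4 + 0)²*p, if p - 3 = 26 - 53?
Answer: -467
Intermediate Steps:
p = -24 (p = 3 + (26 - 53) = 3 - 27 = -24)
-83 + (-4 + 0)²*p = -83 + (-4 + 0)²*(-24) = -83 + (-4)²*(-24) = -83 + 16*(-24) = -83 - 384 = -467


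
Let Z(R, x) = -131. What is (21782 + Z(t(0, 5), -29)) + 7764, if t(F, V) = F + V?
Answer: 29415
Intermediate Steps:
(21782 + Z(t(0, 5), -29)) + 7764 = (21782 - 131) + 7764 = 21651 + 7764 = 29415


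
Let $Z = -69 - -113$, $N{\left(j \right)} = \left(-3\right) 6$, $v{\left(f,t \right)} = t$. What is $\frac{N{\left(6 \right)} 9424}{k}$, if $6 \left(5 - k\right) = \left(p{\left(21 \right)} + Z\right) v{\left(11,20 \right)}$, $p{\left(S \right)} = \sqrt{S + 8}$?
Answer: $\frac{8651232}{7109} - \frac{1017792 \sqrt{29}}{35545} \approx 1062.7$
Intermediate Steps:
$N{\left(j \right)} = -18$
$Z = 44$ ($Z = -69 + 113 = 44$)
$p{\left(S \right)} = \sqrt{8 + S}$
$k = - \frac{425}{3} - \frac{10 \sqrt{29}}{3}$ ($k = 5 - \frac{\left(\sqrt{8 + 21} + 44\right) 20}{6} = 5 - \frac{\left(\sqrt{29} + 44\right) 20}{6} = 5 - \frac{\left(44 + \sqrt{29}\right) 20}{6} = 5 - \frac{880 + 20 \sqrt{29}}{6} = 5 - \left(\frac{440}{3} + \frac{10 \sqrt{29}}{3}\right) = - \frac{425}{3} - \frac{10 \sqrt{29}}{3} \approx -159.62$)
$\frac{N{\left(6 \right)} 9424}{k} = \frac{\left(-18\right) 9424}{- \frac{425}{3} - \frac{10 \sqrt{29}}{3}} = - \frac{169632}{- \frac{425}{3} - \frac{10 \sqrt{29}}{3}}$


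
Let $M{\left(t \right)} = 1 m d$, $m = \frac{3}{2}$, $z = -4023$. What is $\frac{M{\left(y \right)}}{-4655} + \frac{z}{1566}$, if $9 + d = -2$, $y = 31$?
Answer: $- \frac{346319}{134995} \approx -2.5654$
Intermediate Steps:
$d = -11$ ($d = -9 - 2 = -11$)
$m = \frac{3}{2}$ ($m = 3 \cdot \frac{1}{2} = \frac{3}{2} \approx 1.5$)
$M{\left(t \right)} = - \frac{33}{2}$ ($M{\left(t \right)} = 1 \cdot \frac{3}{2} \left(-11\right) = \frac{3}{2} \left(-11\right) = - \frac{33}{2}$)
$\frac{M{\left(y \right)}}{-4655} + \frac{z}{1566} = - \frac{33}{2 \left(-4655\right)} - \frac{4023}{1566} = \left(- \frac{33}{2}\right) \left(- \frac{1}{4655}\right) - \frac{149}{58} = \frac{33}{9310} - \frac{149}{58} = - \frac{346319}{134995}$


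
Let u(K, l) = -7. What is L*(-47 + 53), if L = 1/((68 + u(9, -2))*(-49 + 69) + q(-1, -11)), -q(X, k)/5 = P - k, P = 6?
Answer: 6/1135 ≈ 0.0052863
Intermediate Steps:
q(X, k) = -30 + 5*k (q(X, k) = -5*(6 - k) = -30 + 5*k)
L = 1/1135 (L = 1/((68 - 7)*(-49 + 69) + (-30 + 5*(-11))) = 1/(61*20 + (-30 - 55)) = 1/(1220 - 85) = 1/1135 ≈ 0.00088106)
L*(-47 + 53) = (-47 + 53)/1135 = (1/1135)*6 = 6/1135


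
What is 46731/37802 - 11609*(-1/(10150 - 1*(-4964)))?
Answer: 286283938/142834857 ≈ 2.0043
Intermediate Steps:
46731/37802 - 11609*(-1/(10150 - 1*(-4964))) = 46731*(1/37802) - 11609*(-1/(10150 + 4964)) = 46731/37802 - 11609/((-1*15114)) = 46731/37802 - 11609/(-15114) = 46731/37802 - 11609*(-1/15114) = 46731/37802 + 11609/15114 = 286283938/142834857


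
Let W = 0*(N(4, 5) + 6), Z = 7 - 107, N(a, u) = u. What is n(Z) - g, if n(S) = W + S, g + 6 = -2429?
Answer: 2335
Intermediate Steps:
g = -2435 (g = -6 - 2429 = -2435)
Z = -100
W = 0 (W = 0*(5 + 6) = 0*11 = 0)
n(S) = S (n(S) = 0 + S = S)
n(Z) - g = -100 - 1*(-2435) = -100 + 2435 = 2335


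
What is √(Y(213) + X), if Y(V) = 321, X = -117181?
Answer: 2*I*√29215 ≈ 341.85*I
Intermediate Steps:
√(Y(213) + X) = √(321 - 117181) = √(-116860) = 2*I*√29215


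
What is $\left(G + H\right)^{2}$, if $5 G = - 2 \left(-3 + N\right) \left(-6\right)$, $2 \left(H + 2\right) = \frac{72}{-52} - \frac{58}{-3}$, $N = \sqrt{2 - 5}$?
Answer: $- \frac{655136}{38025} - \frac{352 i \sqrt{3}}{325} \approx -17.229 - 1.8759 i$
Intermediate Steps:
$N = i \sqrt{3}$ ($N = \sqrt{-3} = i \sqrt{3} \approx 1.732 i$)
$H = \frac{272}{39}$ ($H = -2 + \frac{\frac{72}{-52} - \frac{58}{-3}}{2} = -2 + \frac{72 \left(- \frac{1}{52}\right) - - \frac{58}{3}}{2} = -2 + \frac{- \frac{18}{13} + \frac{58}{3}}{2} = -2 + \frac{1}{2} \cdot \frac{700}{39} = -2 + \frac{350}{39} = \frac{272}{39} \approx 6.9744$)
$G = - \frac{36}{5} + \frac{12 i \sqrt{3}}{5}$ ($G = \frac{- 2 \left(-3 + i \sqrt{3}\right) \left(-6\right)}{5} = \frac{\left(6 - 2 i \sqrt{3}\right) \left(-6\right)}{5} = \frac{-36 + 12 i \sqrt{3}}{5} = - \frac{36}{5} + \frac{12 i \sqrt{3}}{5} \approx -7.2 + 4.1569 i$)
$\left(G + H\right)^{2} = \left(\left(- \frac{36}{5} + \frac{12 i \sqrt{3}}{5}\right) + \frac{272}{39}\right)^{2} = \left(- \frac{44}{195} + \frac{12 i \sqrt{3}}{5}\right)^{2}$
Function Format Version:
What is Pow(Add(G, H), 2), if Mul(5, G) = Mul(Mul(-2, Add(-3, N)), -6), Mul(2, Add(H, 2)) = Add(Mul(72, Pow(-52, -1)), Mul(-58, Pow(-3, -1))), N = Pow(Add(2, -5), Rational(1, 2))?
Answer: Add(Rational(-655136, 38025), Mul(Rational(-352, 325), I, Pow(3, Rational(1, 2)))) ≈ Add(-17.229, Mul(-1.8759, I))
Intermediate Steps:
N = Mul(I, Pow(3, Rational(1, 2))) (N = Pow(-3, Rational(1, 2)) = Mul(I, Pow(3, Rational(1, 2))) ≈ Mul(1.7320, I))
H = Rational(272, 39) (H = Add(-2, Mul(Rational(1, 2), Add(Mul(72, Pow(-52, -1)), Mul(-58, Pow(-3, -1))))) = Add(-2, Mul(Rational(1, 2), Add(Mul(72, Rational(-1, 52)), Mul(-58, Rational(-1, 3))))) = Add(-2, Mul(Rational(1, 2), Add(Rational(-18, 13), Rational(58, 3)))) = Add(-2, Mul(Rational(1, 2), Rational(700, 39))) = Add(-2, Rational(350, 39)) = Rational(272, 39) ≈ 6.9744)
G = Add(Rational(-36, 5), Mul(Rational(12, 5), I, Pow(3, Rational(1, 2)))) (G = Mul(Rational(1, 5), Mul(Mul(-2, Add(-3, Mul(I, Pow(3, Rational(1, 2))))), -6)) = Mul(Rational(1, 5), Mul(Add(6, Mul(-2, I, Pow(3, Rational(1, 2)))), -6)) = Mul(Rational(1, 5), Add(-36, Mul(12, I, Pow(3, Rational(1, 2))))) = Add(Rational(-36, 5), Mul(Rational(12, 5), I, Pow(3, Rational(1, 2)))) ≈ Add(-7.2000, Mul(4.1569, I)))
Pow(Add(G, H), 2) = Pow(Add(Add(Rational(-36, 5), Mul(Rational(12, 5), I, Pow(3, Rational(1, 2)))), Rational(272, 39)), 2) = Pow(Add(Rational(-44, 195), Mul(Rational(12, 5), I, Pow(3, Rational(1, 2)))), 2)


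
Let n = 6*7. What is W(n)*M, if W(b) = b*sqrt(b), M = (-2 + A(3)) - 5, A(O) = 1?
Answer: -252*sqrt(42) ≈ -1633.1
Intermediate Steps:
M = -6 (M = (-2 + 1) - 5 = -1 - 5 = -6)
n = 42
W(b) = b**(3/2)
W(n)*M = 42**(3/2)*(-6) = (42*sqrt(42))*(-6) = -252*sqrt(42)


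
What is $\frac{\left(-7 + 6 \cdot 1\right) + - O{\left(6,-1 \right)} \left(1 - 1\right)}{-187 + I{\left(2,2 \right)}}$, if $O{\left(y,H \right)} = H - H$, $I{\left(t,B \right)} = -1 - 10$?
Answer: $\frac{1}{198} \approx 0.0050505$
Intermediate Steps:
$I{\left(t,B \right)} = -11$ ($I{\left(t,B \right)} = -1 - 10 = -11$)
$O{\left(y,H \right)} = 0$
$\frac{\left(-7 + 6 \cdot 1\right) + - O{\left(6,-1 \right)} \left(1 - 1\right)}{-187 + I{\left(2,2 \right)}} = \frac{\left(-7 + 6 \cdot 1\right) + \left(-1\right) 0 \left(1 - 1\right)}{-187 - 11} = \frac{\left(-7 + 6\right) + 0 \cdot 0}{-198} = \left(-1 + 0\right) \left(- \frac{1}{198}\right) = \left(-1\right) \left(- \frac{1}{198}\right) = \frac{1}{198}$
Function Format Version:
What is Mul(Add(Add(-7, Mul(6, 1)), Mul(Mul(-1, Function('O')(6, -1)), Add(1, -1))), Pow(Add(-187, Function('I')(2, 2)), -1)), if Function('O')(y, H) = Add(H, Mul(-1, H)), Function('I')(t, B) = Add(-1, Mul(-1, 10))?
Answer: Rational(1, 198) ≈ 0.0050505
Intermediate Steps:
Function('I')(t, B) = -11 (Function('I')(t, B) = Add(-1, -10) = -11)
Function('O')(y, H) = 0
Mul(Add(Add(-7, Mul(6, 1)), Mul(Mul(-1, Function('O')(6, -1)), Add(1, -1))), Pow(Add(-187, Function('I')(2, 2)), -1)) = Mul(Add(Add(-7, Mul(6, 1)), Mul(Mul(-1, 0), Add(1, -1))), Pow(Add(-187, -11), -1)) = Mul(Add(Add(-7, 6), Mul(0, 0)), Pow(-198, -1)) = Mul(Add(-1, 0), Rational(-1, 198)) = Mul(-1, Rational(-1, 198)) = Rational(1, 198)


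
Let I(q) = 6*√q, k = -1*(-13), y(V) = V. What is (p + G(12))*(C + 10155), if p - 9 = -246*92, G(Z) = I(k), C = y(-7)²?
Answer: -230845092 + 61224*√13 ≈ -2.3062e+8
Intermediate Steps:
k = 13
C = 49 (C = (-7)² = 49)
G(Z) = 6*√13
p = -22623 (p = 9 - 246*92 = 9 - 22632 = -22623)
(p + G(12))*(C + 10155) = (-22623 + 6*√13)*(49 + 10155) = (-22623 + 6*√13)*10204 = -230845092 + 61224*√13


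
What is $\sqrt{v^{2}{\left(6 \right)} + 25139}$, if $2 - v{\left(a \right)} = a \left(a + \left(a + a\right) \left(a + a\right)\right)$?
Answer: $\sqrt{831543} \approx 911.89$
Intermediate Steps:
$v{\left(a \right)} = 2 - a \left(a + 4 a^{2}\right)$ ($v{\left(a \right)} = 2 - a \left(a + \left(a + a\right) \left(a + a\right)\right) = 2 - a \left(a + 2 a 2 a\right) = 2 - a \left(a + 4 a^{2}\right)$)
$\sqrt{v^{2}{\left(6 \right)} + 25139} = \sqrt{\left(2 - 6^{2} - 4 \cdot 6^{3}\right)^{2} + 25139} = \sqrt{\left(2 - 36 - 864\right)^{2} + 25139} = \sqrt{\left(-898\right)^{2} + 25139} = \sqrt{806404 + 25139} = \sqrt{831543}$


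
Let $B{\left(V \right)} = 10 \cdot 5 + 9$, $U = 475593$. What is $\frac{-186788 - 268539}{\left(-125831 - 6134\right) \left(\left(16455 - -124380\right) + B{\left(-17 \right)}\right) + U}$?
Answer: $\frac{455327}{18592601117} \approx 2.449 \cdot 10^{-5}$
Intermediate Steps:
$B{\left(V \right)} = 59$ ($B{\left(V \right)} = 50 + 9 = 59$)
$\frac{-186788 - 268539}{\left(-125831 - 6134\right) \left(\left(16455 - -124380\right) + B{\left(-17 \right)}\right) + U} = \frac{-186788 - 268539}{\left(-125831 - 6134\right) \left(\left(16455 - -124380\right) + 59\right) + 475593} = - \frac{455327}{- 131965 \left(\left(16455 + 124380\right) + 59\right) + 475593} = - \frac{455327}{- 131965 \left(140835 + 59\right) + 475593} = - \frac{455327}{\left(-131965\right) 140894 + 475593} = - \frac{455327}{-18593076710 + 475593} = - \frac{455327}{-18592601117} = \left(-455327\right) \left(- \frac{1}{18592601117}\right) = \frac{455327}{18592601117}$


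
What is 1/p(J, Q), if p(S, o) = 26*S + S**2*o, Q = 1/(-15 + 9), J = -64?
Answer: -3/7040 ≈ -0.00042614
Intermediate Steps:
Q = -1/6 (Q = 1/(-6) = -1/6 ≈ -0.16667)
p(S, o) = 26*S + o*S**2
1/p(J, Q) = 1/(-64*(26 - 64*(-1/6))) = 1/(-64*(26 + 32/3)) = 1/(-64*110/3) = 1/(-7040/3) = -3/7040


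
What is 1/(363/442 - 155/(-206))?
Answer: 22763/35822 ≈ 0.63545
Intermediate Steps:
1/(363/442 - 155/(-206)) = 1/(363*(1/442) - 155*(-1/206)) = 1/(363/442 + 155/206) = 1/(35822/22763) = 22763/35822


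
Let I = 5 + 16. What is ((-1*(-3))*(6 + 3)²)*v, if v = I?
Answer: 5103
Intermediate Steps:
I = 21
v = 21
((-1*(-3))*(6 + 3)²)*v = ((-1*(-3))*(6 + 3)²)*21 = (3*9²)*21 = (3*81)*21 = 243*21 = 5103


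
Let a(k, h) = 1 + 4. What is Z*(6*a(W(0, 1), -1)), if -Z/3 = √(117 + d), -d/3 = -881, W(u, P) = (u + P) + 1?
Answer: -180*√690 ≈ -4728.2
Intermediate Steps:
W(u, P) = 1 + P + u (W(u, P) = (P + u) + 1 = 1 + P + u)
d = 2643 (d = -3*(-881) = 2643)
a(k, h) = 5
Z = -6*√690 (Z = -3*√(117 + 2643) = -6*√690 ≈ -157.61)
Z*(6*a(W(0, 1), -1)) = (-6*√690)*(6*5) = -6*√690*30 = -180*√690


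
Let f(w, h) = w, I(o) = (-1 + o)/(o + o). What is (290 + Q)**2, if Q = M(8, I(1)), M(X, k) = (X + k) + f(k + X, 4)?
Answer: 93636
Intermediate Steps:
I(o) = (-1 + o)/(2*o) (I(o) = (-1 + o)/((2*o)) = (-1 + o)*(1/(2*o)) = (-1 + o)/(2*o))
M(X, k) = 2*X + 2*k (M(X, k) = (X + k) + (k + X) = (X + k) + (X + k) = 2*X + 2*k)
Q = 16 (Q = 2*8 + 2*((1/2)*(-1 + 1)/1) = 16 + 2*((1/2)*1*0) = 16 + 2*0 = 16 + 0 = 16)
(290 + Q)**2 = (290 + 16)**2 = 306**2 = 93636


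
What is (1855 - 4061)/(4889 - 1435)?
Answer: -1103/1727 ≈ -0.63868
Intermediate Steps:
(1855 - 4061)/(4889 - 1435) = -2206/3454 = -2206*1/3454 = -1103/1727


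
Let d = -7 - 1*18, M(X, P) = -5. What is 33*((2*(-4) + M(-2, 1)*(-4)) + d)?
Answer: -429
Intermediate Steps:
d = -25 (d = -7 - 18 = -25)
33*((2*(-4) + M(-2, 1)*(-4)) + d) = 33*((2*(-4) - 5*(-4)) - 25) = 33*((-8 + 20) - 25) = 33*(12 - 25) = 33*(-13) = -429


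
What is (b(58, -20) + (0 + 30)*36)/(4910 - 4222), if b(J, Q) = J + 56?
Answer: 597/344 ≈ 1.7355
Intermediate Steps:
b(J, Q) = 56 + J
(b(58, -20) + (0 + 30)*36)/(4910 - 4222) = ((56 + 58) + (0 + 30)*36)/(4910 - 4222) = (114 + 30*36)/688 = (114 + 1080)*(1/688) = 1194*(1/688) = 597/344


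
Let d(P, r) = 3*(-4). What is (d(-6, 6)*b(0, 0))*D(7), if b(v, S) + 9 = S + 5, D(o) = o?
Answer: 336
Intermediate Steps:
d(P, r) = -12
b(v, S) = -4 + S (b(v, S) = -9 + (S + 5) = -9 + (5 + S) = -4 + S)
(d(-6, 6)*b(0, 0))*D(7) = -12*(-4 + 0)*7 = -12*(-4)*7 = 48*7 = 336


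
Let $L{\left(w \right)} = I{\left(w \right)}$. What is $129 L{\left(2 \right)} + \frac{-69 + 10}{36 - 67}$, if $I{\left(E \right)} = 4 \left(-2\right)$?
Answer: $- \frac{31933}{31} \approx -1030.1$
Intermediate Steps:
$I{\left(E \right)} = -8$
$L{\left(w \right)} = -8$
$129 L{\left(2 \right)} + \frac{-69 + 10}{36 - 67} = 129 \left(-8\right) + \frac{-69 + 10}{36 - 67} = -1032 - \frac{59}{-31} = -1032 - - \frac{59}{31} = -1032 + \frac{59}{31} = - \frac{31933}{31}$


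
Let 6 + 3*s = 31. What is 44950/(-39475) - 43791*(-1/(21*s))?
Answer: 68831339/276325 ≈ 249.10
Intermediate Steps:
s = 25/3 (s = -2 + (⅓)*31 = -2 + 31/3 = 25/3 ≈ 8.3333)
44950/(-39475) - 43791*(-1/(21*s)) = 44950/(-39475) - 43791/(((25/3)*21)*(-1)) = 44950*(-1/39475) - 43791/(175*(-1)) = -1798/1579 - 43791/(-175) = -1798/1579 - 43791*(-1/175) = -1798/1579 + 43791/175 = 68831339/276325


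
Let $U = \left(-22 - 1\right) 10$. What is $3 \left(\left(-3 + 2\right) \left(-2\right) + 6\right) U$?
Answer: $-5520$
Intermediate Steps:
$U = -230$ ($U = \left(-23\right) 10 = -230$)
$3 \left(\left(-3 + 2\right) \left(-2\right) + 6\right) U = 3 \left(\left(-3 + 2\right) \left(-2\right) + 6\right) \left(-230\right) = 3 \left(\left(-1\right) \left(-2\right) + 6\right) \left(-230\right) = 3 \left(2 + 6\right) \left(-230\right) = 3 \cdot 8 \left(-230\right) = 24 \left(-230\right) = -5520$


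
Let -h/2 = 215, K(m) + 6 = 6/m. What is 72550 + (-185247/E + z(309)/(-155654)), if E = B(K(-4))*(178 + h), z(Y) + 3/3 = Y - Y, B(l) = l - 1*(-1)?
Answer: 513016788825/7082257 ≈ 72437.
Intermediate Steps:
K(m) = -6 + 6/m
h = -430 (h = -2*215 = -430)
B(l) = 1 + l (B(l) = l + 1 = 1 + l)
z(Y) = -1 (z(Y) = -1 + (Y - Y) = -1 + 0 = -1)
E = 1638 (E = (1 + (-6 + 6/(-4)))*(178 - 430) = (1 + (-6 + 6*(-¼)))*(-252) = (1 + (-6 - 3/2))*(-252) = (1 - 15/2)*(-252) = -13/2*(-252) = 1638)
72550 + (-185247/E + z(309)/(-155654)) = 72550 + (-185247/1638 - 1/(-155654)) = 72550 + (-185247*1/1638 - 1*(-1/155654)) = 72550 + (-20583/182 + 1/155654) = 72550 - 800956525/7082257 = 513016788825/7082257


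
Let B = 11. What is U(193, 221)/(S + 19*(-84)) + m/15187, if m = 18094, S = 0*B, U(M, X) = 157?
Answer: 26493665/24238452 ≈ 1.0930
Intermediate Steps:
S = 0 (S = 0*11 = 0)
U(193, 221)/(S + 19*(-84)) + m/15187 = 157/(0 + 19*(-84)) + 18094/15187 = 157/(0 - 1596) + 18094*(1/15187) = 157/(-1596) + 18094/15187 = 157*(-1/1596) + 18094/15187 = -157/1596 + 18094/15187 = 26493665/24238452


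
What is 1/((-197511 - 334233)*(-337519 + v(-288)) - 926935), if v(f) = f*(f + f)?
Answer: 1/91262827529 ≈ 1.0957e-11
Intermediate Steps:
v(f) = 2*f² (v(f) = f*(2*f) = 2*f²)
1/((-197511 - 334233)*(-337519 + v(-288)) - 926935) = 1/((-197511 - 334233)*(-337519 + 2*(-288)²) - 926935) = 1/(-531744*(-337519 + 2*82944) - 926935) = 1/(-531744*(-337519 + 165888) - 926935) = 1/(-531744*(-171631) - 926935) = 1/(91263754464 - 926935) = 1/91262827529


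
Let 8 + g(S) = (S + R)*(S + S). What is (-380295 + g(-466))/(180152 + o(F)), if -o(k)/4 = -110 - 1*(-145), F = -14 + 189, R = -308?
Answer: 341065/180012 ≈ 1.8947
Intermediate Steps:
g(S) = -8 + 2*S*(-308 + S) (g(S) = -8 + (S - 308)*(S + S) = -8 + (-308 + S)*(2*S) = -8 + 2*S*(-308 + S))
F = 175
o(k) = -140 (o(k) = -4*(-110 - 1*(-145)) = -4*(-110 + 145) = -4*35 = -140)
(-380295 + g(-466))/(180152 + o(F)) = (-380295 + (-8 - 616*(-466) + 2*(-466)²))/(180152 - 140) = (-380295 + (-8 + 287056 + 2*217156))/180012 = (-380295 + (-8 + 287056 + 434312))*(1/180012) = (-380295 + 721360)*(1/180012) = 341065*(1/180012) = 341065/180012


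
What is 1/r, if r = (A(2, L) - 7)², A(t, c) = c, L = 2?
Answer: 1/25 ≈ 0.040000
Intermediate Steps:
r = 25 (r = (2 - 7)² = (-5)² = 25)
1/r = 1/25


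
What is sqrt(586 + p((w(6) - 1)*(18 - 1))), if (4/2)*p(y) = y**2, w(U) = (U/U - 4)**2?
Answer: sqrt(9834) ≈ 99.167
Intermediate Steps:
w(U) = 9 (w(U) = (1 - 4)**2 = (-3)**2 = 9)
p(y) = y**2/2
sqrt(586 + p((w(6) - 1)*(18 - 1))) = sqrt(586 + ((9 - 1)*(18 - 1))**2/2) = sqrt(586 + (8*17)**2/2) = sqrt(586 + (1/2)*136**2) = sqrt(586 + (1/2)*18496) = sqrt(586 + 9248) = sqrt(9834)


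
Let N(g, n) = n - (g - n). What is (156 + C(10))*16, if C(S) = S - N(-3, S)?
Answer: 2288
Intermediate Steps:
N(g, n) = -g + 2*n (N(g, n) = n + (n - g) = -g + 2*n)
C(S) = -3 - S (C(S) = S - (-1*(-3) + 2*S) = S - (3 + 2*S) = S + (-3 - 2*S) = -3 - S)
(156 + C(10))*16 = (156 + (-3 - 1*10))*16 = (156 + (-3 - 10))*16 = (156 - 13)*16 = 143*16 = 2288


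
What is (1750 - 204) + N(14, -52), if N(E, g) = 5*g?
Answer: 1286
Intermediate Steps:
(1750 - 204) + N(14, -52) = (1750 - 204) + 5*(-52) = 1546 - 260 = 1286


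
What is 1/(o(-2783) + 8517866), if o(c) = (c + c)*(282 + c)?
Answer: 1/22438432 ≈ 4.4566e-8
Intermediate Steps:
o(c) = 2*c*(282 + c) (o(c) = (2*c)*(282 + c) = 2*c*(282 + c))
1/(o(-2783) + 8517866) = 1/(2*(-2783)*(282 - 2783) + 8517866) = 1/(2*(-2783)*(-2501) + 8517866) = 1/(13920566 + 8517866) = 1/22438432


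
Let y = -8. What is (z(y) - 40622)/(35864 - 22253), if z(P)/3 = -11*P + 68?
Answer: -40154/13611 ≈ -2.9501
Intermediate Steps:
z(P) = 204 - 33*P (z(P) = 3*(-11*P + 68) = 3*(68 - 11*P) = 204 - 33*P)
(z(y) - 40622)/(35864 - 22253) = ((204 - 33*(-8)) - 40622)/(35864 - 22253) = ((204 + 264) - 40622)/13611 = (468 - 40622)*(1/13611) = -40154*1/13611 = -40154/13611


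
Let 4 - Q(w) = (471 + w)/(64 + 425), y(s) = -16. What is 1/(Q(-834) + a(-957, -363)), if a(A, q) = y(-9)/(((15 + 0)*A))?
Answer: 2339865/11099023 ≈ 0.21082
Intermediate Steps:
a(A, q) = -16/(15*A) (a(A, q) = -16*1/(A*(15 + 0)) = -16*1/(15*A) = -16/(15*A))
Q(w) = 495/163 - w/489 (Q(w) = 4 - (471 + w)/(64 + 425) = 4 - (471 + w)/489 = 4 - (157/163 + w/489) = 4 + (-157/163 - w/489) = 495/163 - w/489)
1/(Q(-834) + a(-957, -363)) = 1/((495/163 - 1/489*(-834)) - 16/15/(-957)) = 1/((495/163 + 278/163) - 16/15*(-1/957)) = 1/(773/163 + 16/14355) = 1/(11099023/2339865) = 2339865/11099023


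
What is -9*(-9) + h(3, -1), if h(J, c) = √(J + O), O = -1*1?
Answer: 81 + √2 ≈ 82.414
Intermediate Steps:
O = -1
h(J, c) = √(-1 + J) (h(J, c) = √(J - 1) = √(-1 + J))
-9*(-9) + h(3, -1) = -9*(-9) + √(-1 + 3) = 81 + √2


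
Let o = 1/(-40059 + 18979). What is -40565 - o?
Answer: -855110199/21080 ≈ -40565.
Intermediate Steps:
o = -1/21080 (o = 1/(-21080) = -1/21080 ≈ -4.7438e-5)
-40565 - o = -40565 - 1*(-1/21080) = -40565 + 1/21080 = -855110199/21080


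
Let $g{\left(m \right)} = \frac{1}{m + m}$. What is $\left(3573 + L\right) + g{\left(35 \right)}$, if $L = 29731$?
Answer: $\frac{2331281}{70} \approx 33304.0$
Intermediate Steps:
$g{\left(m \right)} = \frac{1}{2 m}$
$\left(3573 + L\right) + g{\left(35 \right)} = \left(3573 + 29731\right) + \frac{1}{2 \cdot 35} = 33304 + \frac{1}{2} \cdot \frac{1}{35} = 33304 + \frac{1}{70} = \frac{2331281}{70}$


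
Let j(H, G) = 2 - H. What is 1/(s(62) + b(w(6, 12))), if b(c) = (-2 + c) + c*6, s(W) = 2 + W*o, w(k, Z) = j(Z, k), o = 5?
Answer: 1/240 ≈ 0.0041667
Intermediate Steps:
w(k, Z) = 2 - Z
s(W) = 2 + 5*W (s(W) = 2 + W*5 = 2 + 5*W)
b(c) = -2 + 7*c (b(c) = (-2 + c) + 6*c = -2 + 7*c)
1/(s(62) + b(w(6, 12))) = 1/((2 + 5*62) + (-2 + 7*(2 - 1*12))) = 1/((2 + 310) + (-2 + 7*(2 - 12))) = 1/(312 + (-2 + 7*(-10))) = 1/(312 + (-2 - 70)) = 1/(312 - 72) = 1/240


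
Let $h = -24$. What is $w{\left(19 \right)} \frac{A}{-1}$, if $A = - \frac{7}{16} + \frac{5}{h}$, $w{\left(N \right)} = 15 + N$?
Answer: $\frac{527}{24} \approx 21.958$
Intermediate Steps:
$A = - \frac{31}{48}$ ($A = - \frac{7}{16} + \frac{5}{-24} = \left(-7\right) \frac{1}{16} + 5 \left(- \frac{1}{24}\right) = - \frac{7}{16} - \frac{5}{24} = - \frac{31}{48} \approx -0.64583$)
$w{\left(19 \right)} \frac{A}{-1} = \left(15 + 19\right) \left(- \frac{31}{48 \left(-1\right)}\right) = 34 \left(\left(- \frac{31}{48}\right) \left(-1\right)\right) = 34 \cdot \frac{31}{48} = \frac{527}{24}$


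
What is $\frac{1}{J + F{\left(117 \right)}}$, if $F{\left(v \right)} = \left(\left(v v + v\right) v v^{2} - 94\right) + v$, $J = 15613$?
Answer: $\frac{1}{22111884714} \approx 4.5225 \cdot 10^{-11}$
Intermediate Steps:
$F{\left(v \right)} = -94 + v + v^{3} \left(v + v^{2}\right)$ ($F{\left(v \right)} = \left(\left(v^{2} + v\right) v^{3} - 94\right) + v = \left(\left(v + v^{2}\right) v^{3} - 94\right) + v = \left(v^{3} \left(v + v^{2}\right) - 94\right) + v = \left(-94 + v^{3} \left(v + v^{2}\right)\right) + v = -94 + v + v^{3} \left(v + v^{2}\right)$)
$\frac{1}{J + F{\left(117 \right)}} = \frac{1}{15613 + \left(-94 + 117 + 117^{4} + 117^{5}\right)} = \frac{1}{15613 + \left(-94 + 117 + 187388721 + 21924480357\right)} = \frac{1}{15613 + 22111869101} = \frac{1}{22111884714}$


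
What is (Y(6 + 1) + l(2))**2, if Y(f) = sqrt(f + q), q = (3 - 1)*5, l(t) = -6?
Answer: (6 - sqrt(17))**2 ≈ 3.5227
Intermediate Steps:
q = 10 (q = 2*5 = 10)
Y(f) = sqrt(10 + f) (Y(f) = sqrt(f + 10) = sqrt(10 + f))
(Y(6 + 1) + l(2))**2 = (sqrt(10 + (6 + 1)) - 6)**2 = (sqrt(10 + 7) - 6)**2 = (sqrt(17) - 6)**2 = (-6 + sqrt(17))**2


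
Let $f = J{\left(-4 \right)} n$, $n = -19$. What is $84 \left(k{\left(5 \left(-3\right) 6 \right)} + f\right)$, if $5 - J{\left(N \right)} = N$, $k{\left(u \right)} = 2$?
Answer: $-14196$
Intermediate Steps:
$J{\left(N \right)} = 5 - N$
$f = -171$ ($f = \left(5 - -4\right) \left(-19\right) = \left(5 + 4\right) \left(-19\right) = 9 \left(-19\right) = -171$)
$84 \left(k{\left(5 \left(-3\right) 6 \right)} + f\right) = 84 \left(2 - 171\right) = 84 \left(-169\right) = -14196$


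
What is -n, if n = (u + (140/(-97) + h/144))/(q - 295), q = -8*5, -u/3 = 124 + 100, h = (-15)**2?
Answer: -1042759/519920 ≈ -2.0056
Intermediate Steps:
h = 225
u = -672 (u = -3*(124 + 100) = -3*224 = -672)
q = -40
n = 1042759/519920 (n = (-672 + (140/(-97) + 225/144))/(-40 - 295) = (-672 + (140*(-1/97) + 225*(1/144)))/(-335) = (-672 + (-140/97 + 25/16))*(-1/335) = (-672 + 185/1552)*(-1/335) = -1042759/1552*(-1/335) = 1042759/519920 ≈ 2.0056)
-n = -1*1042759/519920 = -1042759/519920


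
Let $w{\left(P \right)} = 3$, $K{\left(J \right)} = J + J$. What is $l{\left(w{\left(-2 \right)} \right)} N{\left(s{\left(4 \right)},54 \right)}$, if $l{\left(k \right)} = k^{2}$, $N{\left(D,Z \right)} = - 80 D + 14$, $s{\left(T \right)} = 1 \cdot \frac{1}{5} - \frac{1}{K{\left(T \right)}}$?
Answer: $72$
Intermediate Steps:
$K{\left(J \right)} = 2 J$
$s{\left(T \right)} = \frac{1}{5} - \frac{1}{2 T}$ ($s{\left(T \right)} = 1 \cdot \frac{1}{5} - \frac{1}{2 T} = \frac{1}{5} - \frac{1}{2 T}$)
$N{\left(D,Z \right)} = 14 - 80 D$
$l{\left(w{\left(-2 \right)} \right)} N{\left(s{\left(4 \right)},54 \right)} = 3^{2} \left(14 - 80 \frac{-5 + 2 \cdot 4}{10 \cdot 4}\right) = 9 \left(14 - 80 \cdot \frac{1}{10} \cdot \frac{1}{4} \left(-5 + 8\right)\right) = 9 \left(14 - 80 \cdot \frac{1}{10} \cdot \frac{1}{4} \cdot 3\right) = 9 \left(14 - 6\right) = 9 \cdot 8 = 72$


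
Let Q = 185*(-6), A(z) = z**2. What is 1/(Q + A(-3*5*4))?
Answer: 1/2490 ≈ 0.00040161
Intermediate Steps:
Q = -1110
1/(Q + A(-3*5*4)) = 1/(-1110 + (-3*5*4)**2) = 1/(-1110 + (-15*4)**2) = 1/(-1110 + (-60)**2) = 1/(-1110 + 3600) = 1/2490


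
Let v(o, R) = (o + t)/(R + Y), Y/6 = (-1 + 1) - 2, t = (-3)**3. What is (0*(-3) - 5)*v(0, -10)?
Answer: -135/22 ≈ -6.1364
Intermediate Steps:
t = -27
Y = -12 (Y = 6*((-1 + 1) - 2) = 6*(0 - 2) = 6*(-2) = -12)
v(o, R) = (-27 + o)/(-12 + R) (v(o, R) = (o - 27)/(R - 12) = (-27 + o)/(-12 + R))
(0*(-3) - 5)*v(0, -10) = (0*(-3) - 5)*((-27 + 0)/(-12 - 10)) = (0 - 5)*(-27/(-22)) = -(-5)*(-27)/22 = -5*27/22 = -135/22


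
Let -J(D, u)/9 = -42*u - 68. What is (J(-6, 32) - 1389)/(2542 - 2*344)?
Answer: 3773/618 ≈ 6.1052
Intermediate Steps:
J(D, u) = 612 + 378*u (J(D, u) = -9*(-42*u - 68) = -9*(-68 - 42*u) = 612 + 378*u)
(J(-6, 32) - 1389)/(2542 - 2*344) = ((612 + 378*32) - 1389)/(2542 - 2*344) = ((612 + 12096) - 1389)/(2542 - 688) = (12708 - 1389)/1854 = 11319*(1/1854) = 3773/618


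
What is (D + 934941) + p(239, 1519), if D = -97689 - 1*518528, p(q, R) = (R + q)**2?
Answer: 3409288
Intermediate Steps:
D = -616217 (D = -97689 - 518528 = -616217)
(D + 934941) + p(239, 1519) = (-616217 + 934941) + (1519 + 239)**2 = 318724 + 1758**2 = 318724 + 3090564 = 3409288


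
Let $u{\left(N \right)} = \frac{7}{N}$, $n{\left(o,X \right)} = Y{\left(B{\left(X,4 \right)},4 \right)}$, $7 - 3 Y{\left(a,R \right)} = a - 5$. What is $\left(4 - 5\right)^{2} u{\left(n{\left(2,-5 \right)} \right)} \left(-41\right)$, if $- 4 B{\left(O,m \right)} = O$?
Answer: $- \frac{3444}{43} \approx -80.093$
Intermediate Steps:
$B{\left(O,m \right)} = - \frac{O}{4}$
$Y{\left(a,R \right)} = 4 - \frac{a}{3}$ ($Y{\left(a,R \right)} = \frac{7}{3} - \frac{a - 5}{3} = \frac{7}{3} - \frac{-5 + a}{3} = \frac{7}{3} - \left(- \frac{5}{3} + \frac{a}{3}\right) = 4 - \frac{a}{3}$)
$n{\left(o,X \right)} = 4 + \frac{X}{12}$ ($n{\left(o,X \right)} = 4 - \frac{\left(- \frac{1}{4}\right) X}{3} = 4 + \frac{X}{12}$)
$\left(4 - 5\right)^{2} u{\left(n{\left(2,-5 \right)} \right)} \left(-41\right) = \left(4 - 5\right)^{2} \frac{7}{4 + \frac{1}{12} \left(-5\right)} \left(-41\right) = \left(-1\right)^{2} \frac{7}{4 - \frac{5}{12}} \left(-41\right) = 1 \frac{7}{\frac{43}{12}} \left(-41\right) = 1 \cdot 7 \cdot \frac{12}{43} \left(-41\right) = 1 \cdot \frac{84}{43} \left(-41\right) = \frac{84}{43} \left(-41\right) = - \frac{3444}{43}$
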